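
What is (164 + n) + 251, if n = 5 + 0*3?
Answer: 420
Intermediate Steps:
n = 5 (n = 5 + 0 = 5)
(164 + n) + 251 = (164 + 5) + 251 = 169 + 251 = 420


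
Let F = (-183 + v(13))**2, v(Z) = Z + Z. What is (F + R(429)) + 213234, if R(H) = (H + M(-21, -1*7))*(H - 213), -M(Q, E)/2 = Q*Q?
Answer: 140035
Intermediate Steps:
v(Z) = 2*Z
M(Q, E) = -2*Q**2 (M(Q, E) = -2*Q*Q = -2*Q**2)
F = 24649 (F = (-183 + 2*13)**2 = (-183 + 26)**2 = (-157)**2 = 24649)
R(H) = (-882 + H)*(-213 + H) (R(H) = (H - 2*(-21)**2)*(H - 213) = (H - 2*441)*(-213 + H) = (H - 882)*(-213 + H) = (-882 + H)*(-213 + H))
(F + R(429)) + 213234 = (24649 + (187866 + 429**2 - 1095*429)) + 213234 = (24649 + (187866 + 184041 - 469755)) + 213234 = (24649 - 97848) + 213234 = -73199 + 213234 = 140035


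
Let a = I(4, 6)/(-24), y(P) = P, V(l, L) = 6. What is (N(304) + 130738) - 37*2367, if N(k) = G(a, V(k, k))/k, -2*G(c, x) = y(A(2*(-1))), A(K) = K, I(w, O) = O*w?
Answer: 13120337/304 ≈ 43159.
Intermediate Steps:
a = -1 (a = (6*4)/(-24) = 24*(-1/24) = -1)
G(c, x) = 1 (G(c, x) = -(-1) = -½*(-2) = 1)
N(k) = 1/k
(N(304) + 130738) - 37*2367 = (1/304 + 130738) - 37*2367 = (1/304 + 130738) - 87579 = 39744353/304 - 87579 = 13120337/304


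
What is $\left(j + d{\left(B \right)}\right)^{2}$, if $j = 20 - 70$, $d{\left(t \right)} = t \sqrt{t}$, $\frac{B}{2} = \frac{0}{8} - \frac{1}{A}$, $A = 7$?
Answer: $\frac{857492}{343} + \frac{200 i \sqrt{14}}{49} \approx 2500.0 + 15.272 i$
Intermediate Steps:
$B = - \frac{2}{7}$ ($B = 2 \left(\frac{0}{8} - \frac{1}{7}\right) = 2 \left(0 \cdot \frac{1}{8} - \frac{1}{7}\right) = 2 \left(0 - \frac{1}{7}\right) = 2 \left(- \frac{1}{7}\right) = - \frac{2}{7} \approx -0.28571$)
$d{\left(t \right)} = t^{\frac{3}{2}}$
$j = -50$ ($j = 20 - 70 = -50$)
$\left(j + d{\left(B \right)}\right)^{2} = \left(-50 + \left(- \frac{2}{7}\right)^{\frac{3}{2}}\right)^{2} = \left(-50 - \frac{2 i \sqrt{14}}{49}\right)^{2}$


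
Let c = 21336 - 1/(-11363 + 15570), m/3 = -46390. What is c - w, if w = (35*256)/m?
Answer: 1249201357739/58548819 ≈ 21336.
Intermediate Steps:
m = -139170 (m = 3*(-46390) = -139170)
w = -896/13917 (w = (35*256)/(-139170) = 8960*(-1/139170) = -896/13917 ≈ -0.064382)
c = 89760551/4207 (c = 21336 - 1/4207 = 89760551/4207 ≈ 21336.)
c - w = 89760551/4207 - 1*(-896/13917) = 89760551/4207 + 896/13917 = 1249201357739/58548819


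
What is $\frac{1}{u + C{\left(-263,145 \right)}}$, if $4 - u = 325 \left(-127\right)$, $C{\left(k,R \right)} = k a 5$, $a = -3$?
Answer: $\frac{1}{45224} \approx 2.2112 \cdot 10^{-5}$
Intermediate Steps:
$C{\left(k,R \right)} = - 15 k$ ($C{\left(k,R \right)} = k \left(-3\right) 5 = - 3 k 5 = - 15 k$)
$u = 41279$ ($u = 4 - 325 \left(-127\right) = 4 - -41275 = 4 + 41275 = 41279$)
$\frac{1}{u + C{\left(-263,145 \right)}} = \frac{1}{41279 - -3945} = \frac{1}{41279 + 3945} = \frac{1}{45224}$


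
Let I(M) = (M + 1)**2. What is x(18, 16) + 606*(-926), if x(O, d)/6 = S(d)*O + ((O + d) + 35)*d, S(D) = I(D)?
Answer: -523320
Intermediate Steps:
I(M) = (1 + M)**2
S(D) = (1 + D)**2
x(O, d) = 6*O*(1 + d)**2 + 6*d*(35 + O + d) (x(O, d) = 6*((1 + d)**2*O + ((O + d) + 35)*d) = 6*(O*(1 + d)**2 + (35 + O + d)*d) = 6*(O*(1 + d)**2 + d*(35 + O + d)) = 6*O*(1 + d)**2 + 6*d*(35 + O + d))
x(18, 16) + 606*(-926) = (6*16**2 + 210*16 + 6*18*16 + 6*18*(1 + 16)**2) + 606*(-926) = (6*256 + 3360 + 1728 + 6*18*17**2) - 561156 = (1536 + 3360 + 1728 + 6*18*289) - 561156 = (1536 + 3360 + 1728 + 31212) - 561156 = 37836 - 561156 = -523320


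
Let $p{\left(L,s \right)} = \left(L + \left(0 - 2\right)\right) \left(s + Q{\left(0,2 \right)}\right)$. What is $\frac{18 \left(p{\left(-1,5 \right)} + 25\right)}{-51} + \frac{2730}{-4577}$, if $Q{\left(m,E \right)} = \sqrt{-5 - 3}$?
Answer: $- \frac{321030}{77809} + \frac{36 i \sqrt{2}}{17} \approx -4.1259 + 2.9948 i$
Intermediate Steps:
$Q{\left(m,E \right)} = 2 i \sqrt{2}$ ($Q{\left(m,E \right)} = \sqrt{-8} = 2 i \sqrt{2}$)
$p{\left(L,s \right)} = \left(-2 + L\right) \left(s + 2 i \sqrt{2}\right)$ ($p{\left(L,s \right)} = \left(L + \left(0 - 2\right)\right) \left(s + 2 i \sqrt{2}\right) = \left(L - 2\right) \left(s + 2 i \sqrt{2}\right) = \left(-2 + L\right) \left(s + 2 i \sqrt{2}\right)$)
$\frac{18 \left(p{\left(-1,5 \right)} + 25\right)}{-51} + \frac{2730}{-4577} = \frac{18 \left(\left(\left(-2\right) 5 - 5 - 4 i \sqrt{2} + 2 i \left(-1\right) \sqrt{2}\right) + 25\right)}{-51} + \frac{2730}{-4577} = 18 \left(\left(-10 - 5 - 4 i \sqrt{2} - 2 i \sqrt{2}\right) + 25\right) \left(- \frac{1}{51}\right) + 2730 \left(- \frac{1}{4577}\right) = 18 \left(\left(-15 - 6 i \sqrt{2}\right) + 25\right) \left(- \frac{1}{51}\right) - \frac{2730}{4577} = 18 \left(10 - 6 i \sqrt{2}\right) \left(- \frac{1}{51}\right) - \frac{2730}{4577} = \left(180 - 108 i \sqrt{2}\right) \left(- \frac{1}{51}\right) - \frac{2730}{4577} = \left(- \frac{60}{17} + \frac{36 i \sqrt{2}}{17}\right) - \frac{2730}{4577} = - \frac{321030}{77809} + \frac{36 i \sqrt{2}}{17}$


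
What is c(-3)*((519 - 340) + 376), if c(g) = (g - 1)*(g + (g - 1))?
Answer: 15540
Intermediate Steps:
c(g) = (-1 + g)*(-1 + 2*g) (c(g) = (-1 + g)*(g + (-1 + g)) = (-1 + g)*(-1 + 2*g))
c(-3)*((519 - 340) + 376) = (1 - 3*(-3) + 2*(-3)²)*((519 - 340) + 376) = (1 + 9 + 2*9)*(179 + 376) = (1 + 9 + 18)*555 = 28*555 = 15540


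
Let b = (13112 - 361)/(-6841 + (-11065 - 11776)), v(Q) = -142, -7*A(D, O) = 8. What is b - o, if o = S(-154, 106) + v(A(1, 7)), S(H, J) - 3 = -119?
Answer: 7645205/29682 ≈ 257.57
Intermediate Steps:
S(H, J) = -116 (S(H, J) = 3 - 119 = -116)
A(D, O) = -8/7 (A(D, O) = -⅐*8 = -8/7)
o = -258 (o = -116 - 142 = -258)
b = -12751/29682 (b = 12751/(-6841 - 22841) = 12751/(-29682) = 12751*(-1/29682) = -12751/29682 ≈ -0.42959)
b - o = -12751/29682 - 1*(-258) = -12751/29682 + 258 = 7645205/29682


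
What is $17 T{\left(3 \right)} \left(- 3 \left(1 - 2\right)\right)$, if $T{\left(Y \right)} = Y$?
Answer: $153$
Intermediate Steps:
$17 T{\left(3 \right)} \left(- 3 \left(1 - 2\right)\right) = 17 \cdot 3 \left(- 3 \left(1 - 2\right)\right) = 51 \left(\left(-3\right) \left(-1\right)\right) = 51 \cdot 3 = 153$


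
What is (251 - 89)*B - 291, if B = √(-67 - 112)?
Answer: -291 + 162*I*√179 ≈ -291.0 + 2167.4*I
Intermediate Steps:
B = I*√179 (B = √(-179) = I*√179 ≈ 13.379*I)
(251 - 89)*B - 291 = (251 - 89)*(I*√179) - 291 = 162*(I*√179) - 291 = 162*I*√179 - 291 = -291 + 162*I*√179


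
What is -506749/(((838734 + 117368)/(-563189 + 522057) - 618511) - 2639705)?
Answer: 78359398/503826679 ≈ 0.15553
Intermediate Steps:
-506749/(((838734 + 117368)/(-563189 + 522057) - 618511) - 2639705) = -506749/((956102/(-41132) - 618511) - 2639705) = -506749/((956102*(-1/41132) - 618511) - 2639705) = -506749/((-68293/2938 - 618511) - 2639705) = -506749/(-1817253611/2938 - 2639705) = -506749/(-9572706901/2938) = -506749*(-2938/9572706901) = 78359398/503826679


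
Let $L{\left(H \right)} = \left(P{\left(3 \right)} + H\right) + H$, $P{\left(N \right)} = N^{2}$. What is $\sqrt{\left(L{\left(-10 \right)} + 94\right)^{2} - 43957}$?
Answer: $2 i \sqrt{9267} \approx 192.53 i$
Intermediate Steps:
$L{\left(H \right)} = 9 + 2 H$ ($L{\left(H \right)} = \left(3^{2} + H\right) + H = \left(9 + H\right) + H = 9 + 2 H$)
$\sqrt{\left(L{\left(-10 \right)} + 94\right)^{2} - 43957} = \sqrt{\left(\left(9 + 2 \left(-10\right)\right) + 94\right)^{2} - 43957} = \sqrt{\left(\left(9 - 20\right) + 94\right)^{2} - 43957} = \sqrt{\left(-11 + 94\right)^{2} - 43957} = \sqrt{83^{2} - 43957} = \sqrt{6889 - 43957} = \sqrt{-37068} = 2 i \sqrt{9267}$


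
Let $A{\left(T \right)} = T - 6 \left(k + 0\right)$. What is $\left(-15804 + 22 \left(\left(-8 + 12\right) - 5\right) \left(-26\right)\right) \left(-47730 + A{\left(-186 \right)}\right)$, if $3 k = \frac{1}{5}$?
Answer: $\frac{3649313024}{5} \approx 7.2986 \cdot 10^{8}$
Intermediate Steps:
$k = \frac{1}{15}$ ($k = \frac{1}{3 \cdot 5} = \frac{1}{3} \cdot \frac{1}{5} = \frac{1}{15} \approx 0.066667$)
$A{\left(T \right)} = - \frac{2}{5} + T$ ($A{\left(T \right)} = T - 6 \left(\frac{1}{15} + 0\right) = T - \frac{2}{5} = - \frac{2}{5} + T$)
$\left(-15804 + 22 \left(\left(-8 + 12\right) - 5\right) \left(-26\right)\right) \left(-47730 + A{\left(-186 \right)}\right) = \left(-15804 + 22 \left(\left(-8 + 12\right) - 5\right) \left(-26\right)\right) \left(-47730 - \frac{932}{5}\right) = \left(-15804 + 22 \left(4 - 5\right) \left(-26\right)\right) \left(-47730 - \frac{932}{5}\right) = \left(-15804 + 22 \left(-1\right) \left(-26\right)\right) \left(- \frac{239582}{5}\right) = \left(-15804 - -572\right) \left(- \frac{239582}{5}\right) = \left(-15804 + 572\right) \left(- \frac{239582}{5}\right) = \left(-15232\right) \left(- \frac{239582}{5}\right) = \frac{3649313024}{5}$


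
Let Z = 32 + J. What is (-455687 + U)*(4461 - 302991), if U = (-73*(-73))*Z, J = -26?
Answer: 126491041890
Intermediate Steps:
Z = 6 (Z = 32 - 26 = 6)
U = 31974 (U = -73*(-73)*6 = 5329*6 = 31974)
(-455687 + U)*(4461 - 302991) = (-455687 + 31974)*(4461 - 302991) = -423713*(-298530) = 126491041890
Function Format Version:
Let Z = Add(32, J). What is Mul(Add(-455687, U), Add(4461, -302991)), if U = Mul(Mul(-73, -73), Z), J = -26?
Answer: 126491041890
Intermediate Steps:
Z = 6 (Z = Add(32, -26) = 6)
U = 31974 (U = Mul(Mul(-73, -73), 6) = Mul(5329, 6) = 31974)
Mul(Add(-455687, U), Add(4461, -302991)) = Mul(Add(-455687, 31974), Add(4461, -302991)) = Mul(-423713, -298530) = 126491041890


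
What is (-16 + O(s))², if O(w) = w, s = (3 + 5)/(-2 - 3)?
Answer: 7744/25 ≈ 309.76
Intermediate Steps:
s = -8/5 (s = 8/(-5) = 8*(-⅕) = -8/5 ≈ -1.6000)
(-16 + O(s))² = (-16 - 8/5)² = (-88/5)² = 7744/25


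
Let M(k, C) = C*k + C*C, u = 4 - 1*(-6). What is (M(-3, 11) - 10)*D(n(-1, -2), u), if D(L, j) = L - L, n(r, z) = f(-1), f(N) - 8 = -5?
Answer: 0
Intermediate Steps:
u = 10 (u = 4 + 6 = 10)
f(N) = 3 (f(N) = 8 - 5 = 3)
n(r, z) = 3
D(L, j) = 0
M(k, C) = C² + C*k (M(k, C) = C*k + C² = C² + C*k)
(M(-3, 11) - 10)*D(n(-1, -2), u) = (11*(11 - 3) - 10)*0 = (11*8 - 10)*0 = (88 - 10)*0 = 78*0 = 0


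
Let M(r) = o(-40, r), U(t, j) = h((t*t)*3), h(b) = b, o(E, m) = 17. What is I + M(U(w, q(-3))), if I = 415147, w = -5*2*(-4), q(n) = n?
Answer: 415164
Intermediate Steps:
w = 40 (w = -10*(-4) = 40)
U(t, j) = 3*t² (U(t, j) = (t*t)*3 = t²*3 = 3*t²)
M(r) = 17
I + M(U(w, q(-3))) = 415147 + 17 = 415164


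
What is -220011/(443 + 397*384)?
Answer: -220011/152891 ≈ -1.4390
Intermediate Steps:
-220011/(443 + 397*384) = -220011/(443 + 152448) = -220011/152891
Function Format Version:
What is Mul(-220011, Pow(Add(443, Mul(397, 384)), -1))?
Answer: Rational(-220011, 152891) ≈ -1.4390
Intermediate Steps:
Mul(-220011, Pow(Add(443, Mul(397, 384)), -1)) = Mul(-220011, Pow(Add(443, 152448), -1)) = Mul(-220011, Pow(152891, -1)) = Mul(-220011, Rational(1, 152891)) = Rational(-220011, 152891)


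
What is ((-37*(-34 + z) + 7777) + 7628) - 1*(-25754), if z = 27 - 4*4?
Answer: 42010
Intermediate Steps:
z = 11 (z = 27 - 16 = 11)
((-37*(-34 + z) + 7777) + 7628) - 1*(-25754) = ((-37*(-34 + 11) + 7777) + 7628) - 1*(-25754) = ((-37*(-23) + 7777) + 7628) + 25754 = ((851 + 7777) + 7628) + 25754 = (8628 + 7628) + 25754 = 16256 + 25754 = 42010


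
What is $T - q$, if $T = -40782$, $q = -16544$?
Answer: $-24238$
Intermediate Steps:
$T - q = -40782 - -16544 = -40782 + 16544 = -24238$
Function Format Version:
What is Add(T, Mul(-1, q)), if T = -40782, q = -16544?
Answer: -24238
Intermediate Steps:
Add(T, Mul(-1, q)) = Add(-40782, Mul(-1, -16544)) = Add(-40782, 16544) = -24238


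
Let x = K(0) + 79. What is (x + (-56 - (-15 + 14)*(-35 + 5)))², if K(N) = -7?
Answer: 196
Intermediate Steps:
x = 72 (x = -7 + 79 = 72)
(x + (-56 - (-15 + 14)*(-35 + 5)))² = (72 + (-56 - (-15 + 14)*(-35 + 5)))² = (72 + (-56 - (-1)*(-30)))² = (72 + (-56 - 1*30))² = (72 + (-56 - 30))² = (72 - 86)² = (-14)² = 196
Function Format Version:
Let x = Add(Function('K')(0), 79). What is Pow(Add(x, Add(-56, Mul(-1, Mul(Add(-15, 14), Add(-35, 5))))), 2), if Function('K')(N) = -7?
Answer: 196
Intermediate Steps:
x = 72 (x = Add(-7, 79) = 72)
Pow(Add(x, Add(-56, Mul(-1, Mul(Add(-15, 14), Add(-35, 5))))), 2) = Pow(Add(72, Add(-56, Mul(-1, Mul(Add(-15, 14), Add(-35, 5))))), 2) = Pow(Add(72, Add(-56, Mul(-1, Mul(-1, -30)))), 2) = Pow(Add(72, Add(-56, Mul(-1, 30))), 2) = Pow(Add(72, Add(-56, -30)), 2) = Pow(Add(72, -86), 2) = Pow(-14, 2) = 196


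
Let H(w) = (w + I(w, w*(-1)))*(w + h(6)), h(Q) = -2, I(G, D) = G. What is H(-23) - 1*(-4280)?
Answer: 5430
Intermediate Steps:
H(w) = 2*w*(-2 + w) (H(w) = (w + w)*(w - 2) = (2*w)*(-2 + w) = 2*w*(-2 + w))
H(-23) - 1*(-4280) = 2*(-23)*(-2 - 23) - 1*(-4280) = 2*(-23)*(-25) + 4280 = 1150 + 4280 = 5430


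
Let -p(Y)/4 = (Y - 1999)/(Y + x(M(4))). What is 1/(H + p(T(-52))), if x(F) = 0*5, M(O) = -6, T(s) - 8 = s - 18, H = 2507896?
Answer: 31/77740654 ≈ 3.9876e-7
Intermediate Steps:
T(s) = -10 + s (T(s) = 8 + (s - 18) = 8 + (-18 + s) = -10 + s)
x(F) = 0
p(Y) = -4*(-1999 + Y)/Y (p(Y) = -4*(Y - 1999)/(Y + 0) = -4*(-1999 + Y)/Y)
1/(H + p(T(-52))) = 1/(2507896 + (-4 + 7996/(-10 - 52))) = 1/(2507896 + (-4 + 7996/(-62))) = 1/(2507896 + (-4 + 7996*(-1/62))) = 1/(2507896 + (-4 - 3998/31)) = 1/(2507896 - 4122/31) = 1/(77740654/31) = 31/77740654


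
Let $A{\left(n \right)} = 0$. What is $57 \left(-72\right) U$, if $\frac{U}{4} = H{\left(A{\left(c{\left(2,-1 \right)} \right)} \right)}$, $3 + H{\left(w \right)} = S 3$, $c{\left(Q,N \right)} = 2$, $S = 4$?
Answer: $-147744$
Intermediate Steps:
$H{\left(w \right)} = 9$ ($H{\left(w \right)} = -3 + 4 \cdot 3 = -3 + 12 = 9$)
$U = 36$ ($U = 4 \cdot 9 = 36$)
$57 \left(-72\right) U = 57 \left(-72\right) 36 = \left(-4104\right) 36 = -147744$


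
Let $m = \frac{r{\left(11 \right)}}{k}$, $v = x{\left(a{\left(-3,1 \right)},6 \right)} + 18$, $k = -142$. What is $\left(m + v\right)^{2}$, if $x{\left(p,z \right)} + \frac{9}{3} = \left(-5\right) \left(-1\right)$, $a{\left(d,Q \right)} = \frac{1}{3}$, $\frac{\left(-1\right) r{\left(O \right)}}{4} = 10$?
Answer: $\frac{2073600}{5041} \approx 411.35$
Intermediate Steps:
$r{\left(O \right)} = -40$ ($r{\left(O \right)} = \left(-4\right) 10 = -40$)
$a{\left(d,Q \right)} = \frac{1}{3}$
$x{\left(p,z \right)} = 2$ ($x{\left(p,z \right)} = -3 - -5 = -3 + 5 = 2$)
$v = 20$ ($v = 2 + 18 = 20$)
$m = \frac{20}{71}$ ($m = - \frac{40}{-142} = \left(-40\right) \left(- \frac{1}{142}\right) = \frac{20}{71} \approx 0.28169$)
$\left(m + v\right)^{2} = \left(\frac{20}{71} + 20\right)^{2} = \left(\frac{1440}{71}\right)^{2} = \frac{2073600}{5041}$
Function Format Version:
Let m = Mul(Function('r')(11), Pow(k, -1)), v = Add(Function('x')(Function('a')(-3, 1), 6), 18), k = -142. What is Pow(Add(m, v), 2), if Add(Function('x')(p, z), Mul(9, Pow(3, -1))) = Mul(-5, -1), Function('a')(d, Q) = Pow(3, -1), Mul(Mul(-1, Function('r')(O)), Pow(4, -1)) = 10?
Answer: Rational(2073600, 5041) ≈ 411.35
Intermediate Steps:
Function('r')(O) = -40 (Function('r')(O) = Mul(-4, 10) = -40)
Function('a')(d, Q) = Rational(1, 3)
Function('x')(p, z) = 2 (Function('x')(p, z) = Add(-3, Mul(-5, -1)) = Add(-3, 5) = 2)
v = 20 (v = Add(2, 18) = 20)
m = Rational(20, 71) (m = Mul(-40, Pow(-142, -1)) = Mul(-40, Rational(-1, 142)) = Rational(20, 71) ≈ 0.28169)
Pow(Add(m, v), 2) = Pow(Add(Rational(20, 71), 20), 2) = Pow(Rational(1440, 71), 2) = Rational(2073600, 5041)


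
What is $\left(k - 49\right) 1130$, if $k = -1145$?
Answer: $-1349220$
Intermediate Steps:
$\left(k - 49\right) 1130 = \left(-1145 - 49\right) 1130 = \left(-1194\right) 1130 = -1349220$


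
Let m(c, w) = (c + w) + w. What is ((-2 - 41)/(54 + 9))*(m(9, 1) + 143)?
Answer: -946/9 ≈ -105.11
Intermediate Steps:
m(c, w) = c + 2*w
((-2 - 41)/(54 + 9))*(m(9, 1) + 143) = ((-2 - 41)/(54 + 9))*((9 + 2*1) + 143) = (-43/63)*((9 + 2) + 143) = (-43*1/63)*(11 + 143) = -43/63*154 = -946/9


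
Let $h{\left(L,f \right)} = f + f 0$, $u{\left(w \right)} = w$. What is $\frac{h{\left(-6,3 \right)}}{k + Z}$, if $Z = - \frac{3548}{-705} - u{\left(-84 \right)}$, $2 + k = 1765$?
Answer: $\frac{2115}{1305683} \approx 0.0016198$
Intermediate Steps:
$k = 1763$ ($k = -2 + 1765 = 1763$)
$Z = \frac{62768}{705}$ ($Z = - \frac{3548}{-705} - -84 = \left(-3548\right) \left(- \frac{1}{705}\right) + 84 = \frac{3548}{705} + 84 = \frac{62768}{705} \approx 89.033$)
$h{\left(L,f \right)} = f$ ($h{\left(L,f \right)} = f + 0 = f$)
$\frac{h{\left(-6,3 \right)}}{k + Z} = \frac{3}{1763 + \frac{62768}{705}} = \frac{3}{\frac{1305683}{705}} = 3 \cdot \frac{705}{1305683} = \frac{2115}{1305683}$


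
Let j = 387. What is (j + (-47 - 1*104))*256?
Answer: 60416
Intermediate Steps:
(j + (-47 - 1*104))*256 = (387 + (-47 - 1*104))*256 = (387 + (-47 - 104))*256 = (387 - 151)*256 = 236*256 = 60416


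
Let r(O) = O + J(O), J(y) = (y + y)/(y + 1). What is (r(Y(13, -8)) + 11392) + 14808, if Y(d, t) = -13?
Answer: 157135/6 ≈ 26189.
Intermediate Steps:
J(y) = 2*y/(1 + y) (J(y) = (2*y)/(1 + y) = 2*y/(1 + y))
r(O) = O + 2*O/(1 + O)
(r(Y(13, -8)) + 11392) + 14808 = (-13*(3 - 13)/(1 - 13) + 11392) + 14808 = (-13*(-10)/(-12) + 11392) + 14808 = (-13*(-1/12)*(-10) + 11392) + 14808 = (-65/6 + 11392) + 14808 = 68287/6 + 14808 = 157135/6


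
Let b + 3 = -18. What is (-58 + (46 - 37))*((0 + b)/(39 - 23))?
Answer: 1029/16 ≈ 64.313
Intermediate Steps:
b = -21 (b = -3 - 18 = -21)
(-58 + (46 - 37))*((0 + b)/(39 - 23)) = (-58 + (46 - 37))*((0 - 21)/(39 - 23)) = (-58 + 9)*(-21/16) = -(-1029)/16 = -49*(-21/16) = 1029/16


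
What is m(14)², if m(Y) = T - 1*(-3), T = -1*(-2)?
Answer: 25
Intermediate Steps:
T = 2
m(Y) = 5 (m(Y) = 2 - 1*(-3) = 2 + 3 = 5)
m(14)² = 5² = 25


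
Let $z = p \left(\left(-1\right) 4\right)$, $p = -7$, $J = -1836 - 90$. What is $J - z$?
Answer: $-1954$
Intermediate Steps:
$J = -1926$ ($J = -1836 - 90 = -1926$)
$z = 28$ ($z = - 7 \left(\left(-1\right) 4\right) = \left(-7\right) \left(-4\right) = 28$)
$J - z = -1926 - 28 = -1954$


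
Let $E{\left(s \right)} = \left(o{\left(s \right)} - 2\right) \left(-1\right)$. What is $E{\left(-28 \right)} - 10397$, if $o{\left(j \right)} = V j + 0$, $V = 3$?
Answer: $-10311$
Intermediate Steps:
$o{\left(j \right)} = 3 j$ ($o{\left(j \right)} = 3 j + 0 = 3 j$)
$E{\left(s \right)} = 2 - 3 s$ ($E{\left(s \right)} = \left(3 s - 2\right) \left(-1\right) = \left(-2 + 3 s\right) \left(-1\right) = 2 - 3 s$)
$E{\left(-28 \right)} - 10397 = \left(2 - -84\right) - 10397 = \left(2 + 84\right) - 10397 = 86 - 10397 = -10311$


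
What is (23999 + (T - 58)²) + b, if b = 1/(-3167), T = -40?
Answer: 106420700/3167 ≈ 33603.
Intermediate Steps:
b = -1/3167 ≈ -0.00031576
(23999 + (T - 58)²) + b = (23999 + (-40 - 58)²) - 1/3167 = (23999 + (-98)²) - 1/3167 = (23999 + 9604) - 1/3167 = 33603 - 1/3167 = 106420700/3167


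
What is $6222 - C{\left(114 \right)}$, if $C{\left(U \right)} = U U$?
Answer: $-6774$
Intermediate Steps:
$C{\left(U \right)} = U^{2}$
$6222 - C{\left(114 \right)} = 6222 - 114^{2} = 6222 - 12996 = -6774$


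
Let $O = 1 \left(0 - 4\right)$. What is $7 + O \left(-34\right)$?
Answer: $143$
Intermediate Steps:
$O = -4$ ($O = 1 \left(-4\right) = -4$)
$7 + O \left(-34\right) = 7 - -136 = 7 + 136 = 143$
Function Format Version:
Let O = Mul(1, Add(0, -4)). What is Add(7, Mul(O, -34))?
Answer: 143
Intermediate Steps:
O = -4 (O = Mul(1, -4) = -4)
Add(7, Mul(O, -34)) = Add(7, Mul(-4, -34)) = Add(7, 136) = 143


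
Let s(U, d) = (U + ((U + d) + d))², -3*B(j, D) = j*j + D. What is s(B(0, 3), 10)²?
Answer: 104976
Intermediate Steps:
B(j, D) = -D/3 - j²/3 (B(j, D) = -(j*j + D)/3 = -(j² + D)/3 = -(D + j²)/3 = -D/3 - j²/3)
s(U, d) = (2*U + 2*d)² (s(U, d) = (U + (U + 2*d))² = (2*U + 2*d)²)
s(B(0, 3), 10)² = (4*((-⅓*3 - ⅓*0²) + 10)²)² = (4*((-1 - ⅓*0) + 10)²)² = (4*((-1 + 0) + 10)²)² = (4*(-1 + 10)²)² = (4*9²)² = (4*81)² = 324² = 104976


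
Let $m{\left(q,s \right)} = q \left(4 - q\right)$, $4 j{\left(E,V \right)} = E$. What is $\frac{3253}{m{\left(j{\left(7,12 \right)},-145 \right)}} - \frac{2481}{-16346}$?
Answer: $\frac{850932911}{1029798} \approx 826.31$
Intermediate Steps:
$j{\left(E,V \right)} = \frac{E}{4}$
$\frac{3253}{m{\left(j{\left(7,12 \right)},-145 \right)}} - \frac{2481}{-16346} = \frac{3253}{\frac{1}{4} \cdot 7 \left(4 - \frac{1}{4} \cdot 7\right)} - \frac{2481}{-16346} = \frac{3253}{\frac{7}{4} \left(4 - \frac{7}{4}\right)} - - \frac{2481}{16346} = \frac{3253}{\frac{7}{4} \left(4 - \frac{7}{4}\right)} + \frac{2481}{16346} = \frac{3253}{\frac{7}{4} \cdot \frac{9}{4}} + \frac{2481}{16346} = \frac{3253}{\frac{63}{16}} + \frac{2481}{16346} = 3253 \cdot \frac{16}{63} + \frac{2481}{16346} = \frac{52048}{63} + \frac{2481}{16346} = \frac{850932911}{1029798}$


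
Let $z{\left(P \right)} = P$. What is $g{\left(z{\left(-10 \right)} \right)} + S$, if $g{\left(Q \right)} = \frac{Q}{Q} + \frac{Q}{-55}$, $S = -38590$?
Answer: $- \frac{424477}{11} \approx -38589.0$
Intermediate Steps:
$g{\left(Q \right)} = 1 - \frac{Q}{55}$ ($g{\left(Q \right)} = 1 + Q \left(- \frac{1}{55}\right) = 1 - \frac{Q}{55}$)
$g{\left(z{\left(-10 \right)} \right)} + S = \left(1 - - \frac{2}{11}\right) - 38590 = \left(1 + \frac{2}{11}\right) - 38590 = \frac{13}{11} - 38590 = - \frac{424477}{11}$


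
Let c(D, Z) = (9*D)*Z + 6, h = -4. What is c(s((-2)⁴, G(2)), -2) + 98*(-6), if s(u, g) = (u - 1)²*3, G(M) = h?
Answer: -12732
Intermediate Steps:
G(M) = -4
s(u, g) = 3*(-1 + u)² (s(u, g) = (-1 + u)²*3 = 3*(-1 + u)²)
c(D, Z) = 6 + 9*D*Z (c(D, Z) = 9*D*Z + 6 = 6 + 9*D*Z)
c(s((-2)⁴, G(2)), -2) + 98*(-6) = (6 + 9*(3*(-1 + (-2)⁴)²)*(-2)) + 98*(-6) = (6 + 9*(3*(-1 + 16)²)*(-2)) - 588 = (6 + 9*(3*15²)*(-2)) - 588 = (6 + 9*(3*225)*(-2)) - 588 = (6 + 9*675*(-2)) - 588 = (6 - 12150) - 588 = -12144 - 588 = -12732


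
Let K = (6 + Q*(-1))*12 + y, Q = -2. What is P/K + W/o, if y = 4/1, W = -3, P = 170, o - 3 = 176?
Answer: 3013/1790 ≈ 1.6832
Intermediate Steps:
o = 179 (o = 3 + 176 = 179)
y = 4 (y = 4*1 = 4)
K = 100 (K = (6 - 2*(-1))*12 + 4 = (6 + 2)*12 + 4 = 8*12 + 4 = 96 + 4 = 100)
P/K + W/o = 170/100 - 3/179 = 170*(1/100) - 3*1/179 = 17/10 - 3/179 = 3013/1790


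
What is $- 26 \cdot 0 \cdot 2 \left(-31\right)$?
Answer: $0$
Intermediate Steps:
$- 26 \cdot 0 \cdot 2 \left(-31\right) = \left(-26\right) 0 \left(-31\right) = 0 \left(-31\right) = 0$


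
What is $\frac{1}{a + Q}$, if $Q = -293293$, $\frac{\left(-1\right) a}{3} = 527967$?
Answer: $- \frac{1}{1877194} \approx -5.3271 \cdot 10^{-7}$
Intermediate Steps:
$a = -1583901$ ($a = \left(-3\right) 527967 = -1583901$)
$\frac{1}{a + Q} = \frac{1}{-1583901 - 293293} = \frac{1}{-1877194} = - \frac{1}{1877194}$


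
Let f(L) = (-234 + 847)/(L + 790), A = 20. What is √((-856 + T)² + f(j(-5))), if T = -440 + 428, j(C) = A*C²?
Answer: √1253773669170/1290 ≈ 868.00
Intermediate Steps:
j(C) = 20*C²
T = -12
f(L) = 613/(790 + L)
√((-856 + T)² + f(j(-5))) = √((-856 - 12)² + 613/(790 + 20*(-5)²)) = √((-868)² + 613/(790 + 20*25)) = √(753424 + 613/(790 + 500)) = √(753424 + 613/1290) = √(971917573/1290) = √1253773669170/1290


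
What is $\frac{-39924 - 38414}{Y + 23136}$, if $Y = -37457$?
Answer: $\frac{78338}{14321} \approx 5.4701$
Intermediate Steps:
$\frac{-39924 - 38414}{Y + 23136} = \frac{-39924 - 38414}{-37457 + 23136} = - \frac{78338}{-14321} = \left(-78338\right) \left(- \frac{1}{14321}\right) = \frac{78338}{14321}$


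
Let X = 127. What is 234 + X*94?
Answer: 12172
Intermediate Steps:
234 + X*94 = 234 + 127*94 = 234 + 11938 = 12172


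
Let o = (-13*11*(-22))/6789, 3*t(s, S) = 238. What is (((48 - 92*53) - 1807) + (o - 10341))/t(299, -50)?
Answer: -57623459/269297 ≈ -213.98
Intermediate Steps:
t(s, S) = 238/3 (t(s, S) = (⅓)*238 = 238/3)
o = 3146/6789 (o = -143*(-22)*(1/6789) = 3146*(1/6789) = 3146/6789 ≈ 0.46340)
(((48 - 92*53) - 1807) + (o - 10341))/t(299, -50) = (((48 - 92*53) - 1807) + (3146/6789 - 10341))/(238/3) = (((48 - 4876) - 1807) - 70201903/6789)*(3/238) = ((-4828 - 1807) - 70201903/6789)*(3/238) = (-6635 - 70201903/6789)*(3/238) = -115246918/6789*3/238 = -57623459/269297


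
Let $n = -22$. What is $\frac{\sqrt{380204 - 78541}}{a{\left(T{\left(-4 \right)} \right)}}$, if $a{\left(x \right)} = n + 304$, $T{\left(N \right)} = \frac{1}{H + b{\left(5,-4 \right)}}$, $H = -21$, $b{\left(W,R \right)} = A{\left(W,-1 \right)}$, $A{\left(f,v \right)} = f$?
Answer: $\frac{\sqrt{301663}}{282} \approx 1.9477$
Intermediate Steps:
$b{\left(W,R \right)} = W$
$T{\left(N \right)} = - \frac{1}{16}$ ($T{\left(N \right)} = \frac{1}{-21 + 5} = \frac{1}{-16} = - \frac{1}{16}$)
$a{\left(x \right)} = 282$ ($a{\left(x \right)} = -22 + 304 = 282$)
$\frac{\sqrt{380204 - 78541}}{a{\left(T{\left(-4 \right)} \right)}} = \frac{\sqrt{380204 - 78541}}{282} = \sqrt{301663} \cdot \frac{1}{282} = \frac{\sqrt{301663}}{282}$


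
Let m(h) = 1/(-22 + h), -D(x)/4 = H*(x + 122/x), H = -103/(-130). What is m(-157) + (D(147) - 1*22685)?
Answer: -39600494774/1710345 ≈ -23154.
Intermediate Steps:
H = 103/130 (H = -103*(-1/130) = 103/130 ≈ 0.79231)
D(x) = -25132/(65*x) - 206*x/65 (D(x) = -206*(x + 122/x)/65 = -4*(103*x/130 + 6283/(65*x)) = -25132/(65*x) - 206*x/65)
m(-157) + (D(147) - 1*22685) = 1/(-22 - 157) + ((206/65)*(-122 - 1*147²)/147 - 1*22685) = 1/(-179) + ((206/65)*(1/147)*(-122 - 1*21609) - 22685) = -1/179 + ((206/65)*(1/147)*(-122 - 21609) - 22685) = -1/179 + ((206/65)*(1/147)*(-21731) - 22685) = -1/179 + (-4476586/9555 - 22685) = -1/179 - 221231761/9555 = -39600494774/1710345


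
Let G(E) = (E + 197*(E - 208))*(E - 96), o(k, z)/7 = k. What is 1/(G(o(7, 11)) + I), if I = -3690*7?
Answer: 1/1444048 ≈ 6.9250e-7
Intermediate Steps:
o(k, z) = 7*k
I = -25830
G(E) = (-40976 + 198*E)*(-96 + E) (G(E) = (E + 197*(-208 + E))*(-96 + E) = (E + (-40976 + 197*E))*(-96 + E) = (-40976 + 198*E)*(-96 + E))
1/(G(o(7, 11)) + I) = 1/((3933696 - 419888*7 + 198*(7*7)²) - 25830) = 1/((3933696 - 59984*49 + 198*49²) - 25830) = 1/((3933696 - 2939216 + 198*2401) - 25830) = 1/((3933696 - 2939216 + 475398) - 25830) = 1/(1469878 - 25830) = 1/1444048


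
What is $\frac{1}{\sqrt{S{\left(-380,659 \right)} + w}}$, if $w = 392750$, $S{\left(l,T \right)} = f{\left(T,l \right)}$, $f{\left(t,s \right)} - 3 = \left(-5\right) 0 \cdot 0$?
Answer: $\frac{\sqrt{392753}}{392753} \approx 0.0015957$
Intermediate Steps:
$f{\left(t,s \right)} = 3$ ($f{\left(t,s \right)} = 3 + \left(-5\right) 0 \cdot 0 = 3 + 0 \cdot 0 = 3 + 0 = 3$)
$S{\left(l,T \right)} = 3$
$\frac{1}{\sqrt{S{\left(-380,659 \right)} + w}} = \frac{1}{\sqrt{3 + 392750}} = \frac{1}{\sqrt{392753}} = \frac{\sqrt{392753}}{392753}$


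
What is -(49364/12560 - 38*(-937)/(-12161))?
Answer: -38276061/38185540 ≈ -1.0024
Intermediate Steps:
-(49364/12560 - 38*(-937)/(-12161)) = -(49364*(1/12560) + 35606*(-1/12161)) = -(12341/3140 - 35606/12161) = -1*38276061/38185540 = -38276061/38185540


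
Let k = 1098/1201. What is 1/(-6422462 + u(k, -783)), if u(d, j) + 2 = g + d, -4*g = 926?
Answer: -2402/15427312395 ≈ -1.5570e-7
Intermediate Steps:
g = -463/2 (g = -1/4*926 = -463/2 ≈ -231.50)
k = 1098/1201 (k = 1098*(1/1201) = 1098/1201 ≈ 0.91424)
u(d, j) = -467/2 + d (u(d, j) = -2 + (-463/2 + d) = -467/2 + d)
1/(-6422462 + u(k, -783)) = 1/(-6422462 + (-467/2 + 1098/1201)) = 1/(-6422462 - 558671/2402) = 1/(-15427312395/2402) = -2402/15427312395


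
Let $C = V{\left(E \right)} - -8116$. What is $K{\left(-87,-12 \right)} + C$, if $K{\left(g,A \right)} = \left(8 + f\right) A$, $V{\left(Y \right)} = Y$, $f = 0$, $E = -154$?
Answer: $7866$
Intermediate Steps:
$K{\left(g,A \right)} = 8 A$ ($K{\left(g,A \right)} = \left(8 + 0\right) A = 8 A$)
$C = 7962$ ($C = -154 - -8116 = -154 + 8116 = 7962$)
$K{\left(-87,-12 \right)} + C = 8 \left(-12\right) + 7962 = -96 + 7962 = 7866$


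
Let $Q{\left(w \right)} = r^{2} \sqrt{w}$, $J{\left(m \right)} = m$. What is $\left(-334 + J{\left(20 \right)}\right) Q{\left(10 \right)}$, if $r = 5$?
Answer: $- 7850 \sqrt{10} \approx -24824.0$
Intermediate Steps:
$Q{\left(w \right)} = 25 \sqrt{w}$ ($Q{\left(w \right)} = 5^{2} \sqrt{w} = 25 \sqrt{w}$)
$\left(-334 + J{\left(20 \right)}\right) Q{\left(10 \right)} = \left(-334 + 20\right) 25 \sqrt{10} = - 314 \cdot 25 \sqrt{10} = - 7850 \sqrt{10}$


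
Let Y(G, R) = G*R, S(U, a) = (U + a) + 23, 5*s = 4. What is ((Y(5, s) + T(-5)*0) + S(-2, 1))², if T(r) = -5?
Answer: 676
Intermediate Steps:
s = ⅘ (s = (⅕)*4 = ⅘ ≈ 0.80000)
S(U, a) = 23 + U + a
((Y(5, s) + T(-5)*0) + S(-2, 1))² = ((5*(⅘) - 5*0) + (23 - 2 + 1))² = ((4 + 0) + 22)² = (4 + 22)² = 26² = 676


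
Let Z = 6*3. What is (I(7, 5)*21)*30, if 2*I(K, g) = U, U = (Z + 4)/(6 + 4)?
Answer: 693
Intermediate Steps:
Z = 18
U = 11/5 (U = (18 + 4)/(6 + 4) = 22/10 = 22*(⅒) = 11/5 ≈ 2.2000)
I(K, g) = 11/10 (I(K, g) = (½)*(11/5) = 11/10)
(I(7, 5)*21)*30 = ((11/10)*21)*30 = (231/10)*30 = 693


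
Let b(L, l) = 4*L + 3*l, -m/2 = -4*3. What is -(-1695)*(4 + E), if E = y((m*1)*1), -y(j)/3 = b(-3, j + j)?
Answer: -664440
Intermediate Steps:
m = 24 (m = -(-8)*3 = -2*(-12) = 24)
b(L, l) = 3*l + 4*L
y(j) = 36 - 18*j (y(j) = -3*(3*(j + j) + 4*(-3)) = -3*(3*(2*j) - 12) = -3*(6*j - 12) = -3*(-12 + 6*j) = 36 - 18*j)
E = -396 (E = 36 - 18*24*1 = 36 - 432 = -396)
-(-1695)*(4 + E) = -(-1695)*(4 - 396) = -(-1695)*(-392) = -339*1960 = -664440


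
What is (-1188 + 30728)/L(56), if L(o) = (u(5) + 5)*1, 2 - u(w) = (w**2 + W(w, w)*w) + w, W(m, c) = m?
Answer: -7385/12 ≈ -615.42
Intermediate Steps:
u(w) = 2 - w - 2*w**2 (u(w) = 2 - ((w**2 + w*w) + w) = 2 - ((w**2 + w**2) + w) = 2 - (2*w**2 + w) = 2 - (w + 2*w**2) = 2 + (-w - 2*w**2) = 2 - w - 2*w**2)
L(o) = -48 (L(o) = ((2 - 1*5 - 2*5**2) + 5)*1 = ((2 - 5 - 2*25) + 5)*1 = ((2 - 5 - 50) + 5)*1 = (-53 + 5)*1 = -48*1 = -48)
(-1188 + 30728)/L(56) = (-1188 + 30728)/(-48) = 29540*(-1/48) = -7385/12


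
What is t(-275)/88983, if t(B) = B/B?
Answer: 1/88983 ≈ 1.1238e-5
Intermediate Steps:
t(B) = 1
t(-275)/88983 = 1/88983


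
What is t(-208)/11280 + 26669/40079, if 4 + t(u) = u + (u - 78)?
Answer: 46811163/75348520 ≈ 0.62126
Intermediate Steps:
t(u) = -82 + 2*u (t(u) = -4 + (u + (u - 78)) = -4 + (u + (-78 + u)) = -4 + (-78 + 2*u) = -82 + 2*u)
t(-208)/11280 + 26669/40079 = (-82 + 2*(-208))/11280 + 26669/40079 = (-82 - 416)*(1/11280) + 26669*(1/40079) = -498*1/11280 + 26669/40079 = -83/1880 + 26669/40079 = 46811163/75348520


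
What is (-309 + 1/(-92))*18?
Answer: -255861/46 ≈ -5562.2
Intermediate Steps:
(-309 + 1/(-92))*18 = (-309 - 1/92)*18 = -28429/92*18 = -255861/46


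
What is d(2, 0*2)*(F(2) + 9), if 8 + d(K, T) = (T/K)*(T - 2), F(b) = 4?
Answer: -104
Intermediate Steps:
d(K, T) = -8 + T*(-2 + T)/K (d(K, T) = -8 + (T/K)*(T - 2) = -8 + (T/K)*(-2 + T) = -8 + T*(-2 + T)/K)
d(2, 0*2)*(F(2) + 9) = (((0*2)**2 - 8*2 - 0*2)/2)*(4 + 9) = ((0**2 - 16 - 2*0)/2)*13 = ((0 - 16 + 0)/2)*13 = ((1/2)*(-16))*13 = -8*13 = -104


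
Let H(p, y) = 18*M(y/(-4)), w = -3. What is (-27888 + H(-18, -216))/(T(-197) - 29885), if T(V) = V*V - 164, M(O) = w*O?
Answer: -2567/730 ≈ -3.5164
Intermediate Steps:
M(O) = -3*O
T(V) = -164 + V² (T(V) = V² - 164 = -164 + V²)
H(p, y) = 27*y/2 (H(p, y) = 18*(-3*y/(-4)) = 18*(-3*y*(-1)/4) = 18*(-(-3)*y/4) = 18*(3*y/4) = 27*y/2)
(-27888 + H(-18, -216))/(T(-197) - 29885) = (-27888 + (27/2)*(-216))/((-164 + (-197)²) - 29885) = (-27888 - 2916)/((-164 + 38809) - 29885) = -30804/(38645 - 29885) = -30804/8760 = -30804*1/8760 = -2567/730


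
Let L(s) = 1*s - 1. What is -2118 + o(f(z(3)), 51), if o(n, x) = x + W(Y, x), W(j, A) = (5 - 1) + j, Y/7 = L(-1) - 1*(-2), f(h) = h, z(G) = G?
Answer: -2063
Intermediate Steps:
L(s) = -1 + s (L(s) = s - 1 = -1 + s)
Y = 0 (Y = 7*((-1 - 1) - 1*(-2)) = 7*(-2 + 2) = 7*0 = 0)
W(j, A) = 4 + j
o(n, x) = 4 + x (o(n, x) = x + (4 + 0) = x + 4 = 4 + x)
-2118 + o(f(z(3)), 51) = -2118 + (4 + 51) = -2118 + 55 = -2063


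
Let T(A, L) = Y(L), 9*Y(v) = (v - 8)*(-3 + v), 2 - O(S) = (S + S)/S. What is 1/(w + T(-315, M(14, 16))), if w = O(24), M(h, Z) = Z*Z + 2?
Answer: 3/21250 ≈ 0.00014118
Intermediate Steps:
M(h, Z) = 2 + Z² (M(h, Z) = Z² + 2 = 2 + Z²)
O(S) = 0 (O(S) = 2 - (S + S)/S = 2 - 2*S/S = 2 - 1*2 = 2 - 2 = 0)
w = 0
Y(v) = (-8 + v)*(-3 + v)/9 (Y(v) = ((v - 8)*(-3 + v))/9 = ((-8 + v)*(-3 + v))/9 = (-8 + v)*(-3 + v)/9)
T(A, L) = 8/3 - 11*L/9 + L²/9
1/(w + T(-315, M(14, 16))) = 1/(0 + (8/3 - 11*(2 + 16²)/9 + (2 + 16²)²/9)) = 1/(0 + (8/3 - 11*(2 + 256)/9 + (2 + 256)²/9)) = 1/(0 + (8/3 - 11/9*258 + (⅑)*258²)) = 1/(0 + (8/3 - 946/3 + (⅑)*66564)) = 1/(0 + (8/3 - 946/3 + 7396)) = 1/(0 + 21250/3) = 1/(21250/3) = 3/21250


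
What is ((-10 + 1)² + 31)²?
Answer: 12544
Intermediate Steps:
((-10 + 1)² + 31)² = ((-9)² + 31)² = (81 + 31)² = 112² = 12544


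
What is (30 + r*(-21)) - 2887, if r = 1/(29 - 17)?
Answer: -11435/4 ≈ -2858.8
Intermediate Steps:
r = 1/12 ≈ 0.083333
(30 + r*(-21)) - 2887 = (30 + (1/12)*(-21)) - 2887 = (30 - 7/4) - 2887 = 113/4 - 2887 = -11435/4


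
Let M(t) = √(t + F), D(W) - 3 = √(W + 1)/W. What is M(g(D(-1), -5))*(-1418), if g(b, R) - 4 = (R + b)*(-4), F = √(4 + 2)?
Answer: -1418*√(12 + √6) ≈ -5390.2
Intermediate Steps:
D(W) = 3 + √(1 + W)/W (D(W) = 3 + √(W + 1)/W = 3 + √(1 + W)/W)
F = √6 ≈ 2.4495
g(b, R) = 4 - 4*R - 4*b (g(b, R) = 4 + (R + b)*(-4) = 4 + (-4*R - 4*b) = 4 - 4*R - 4*b)
M(t) = √(t + √6)
M(g(D(-1), -5))*(-1418) = √((4 - 4*(-5) - 4*(3 + √(1 - 1)/(-1))) + √6)*(-1418) = √((4 + 20 - 4*(3 - √0)) + √6)*(-1418) = √((4 + 20 - 4*(3 - 1*0)) + √6)*(-1418) = √((4 + 20 - 4*(3 + 0)) + √6)*(-1418) = √((4 + 20 - 4*3) + √6)*(-1418) = √((4 + 20 - 12) + √6)*(-1418) = √(12 + √6)*(-1418) = -1418*√(12 + √6)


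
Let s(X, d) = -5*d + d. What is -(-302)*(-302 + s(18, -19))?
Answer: -68252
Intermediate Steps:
s(X, d) = -4*d
-(-302)*(-302 + s(18, -19)) = -(-302)*(-302 - 4*(-19)) = -(-302)*(-302 + 76) = -(-302)*(-226) = -1*68252 = -68252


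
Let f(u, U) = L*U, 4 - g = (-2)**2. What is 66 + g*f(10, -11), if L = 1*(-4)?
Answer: 66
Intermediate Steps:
L = -4
g = 0 (g = 4 - 1*(-2)**2 = 4 - 1*4 = 4 - 4 = 0)
f(u, U) = -4*U
66 + g*f(10, -11) = 66 + 0*(-4*(-11)) = 66 + 0*44 = 66 + 0 = 66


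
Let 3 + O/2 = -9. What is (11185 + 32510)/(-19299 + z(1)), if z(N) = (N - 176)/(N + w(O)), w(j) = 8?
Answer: -393255/173866 ≈ -2.2618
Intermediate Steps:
O = -24 (O = -6 + 2*(-9) = -6 - 18 = -24)
z(N) = (-176 + N)/(8 + N) (z(N) = (N - 176)/(N + 8) = (-176 + N)/(8 + N))
(11185 + 32510)/(-19299 + z(1)) = (11185 + 32510)/(-19299 + (-176 + 1)/(8 + 1)) = 43695/(-19299 - 175/9) = 43695/(-173866/9) = 43695*(-9/173866) = -393255/173866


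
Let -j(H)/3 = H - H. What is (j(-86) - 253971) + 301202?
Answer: 47231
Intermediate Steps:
j(H) = 0 (j(H) = -3*(H - H) = -3*0 = 0)
(j(-86) - 253971) + 301202 = (0 - 253971) + 301202 = -253971 + 301202 = 47231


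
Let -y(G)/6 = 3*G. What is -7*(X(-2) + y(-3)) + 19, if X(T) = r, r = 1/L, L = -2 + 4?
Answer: -725/2 ≈ -362.50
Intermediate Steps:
L = 2
r = ½ (r = 1/2 = ½ ≈ 0.50000)
X(T) = ½
y(G) = -18*G
-7*(X(-2) + y(-3)) + 19 = -7*(½ - 18*(-3)) + 19 = -7*(½ + 54) + 19 = -7*109/2 + 19 = -763/2 + 19 = -725/2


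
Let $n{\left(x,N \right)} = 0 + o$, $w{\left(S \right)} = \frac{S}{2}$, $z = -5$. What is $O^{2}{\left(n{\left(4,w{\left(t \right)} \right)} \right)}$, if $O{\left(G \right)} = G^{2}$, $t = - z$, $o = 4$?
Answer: $256$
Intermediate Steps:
$t = 5$ ($t = \left(-1\right) \left(-5\right) = 5$)
$w{\left(S \right)} = \frac{S}{2}$ ($w{\left(S \right)} = S \frac{1}{2} = \frac{S}{2}$)
$n{\left(x,N \right)} = 4$ ($n{\left(x,N \right)} = 0 + 4 = 4$)
$O^{2}{\left(n{\left(4,w{\left(t \right)} \right)} \right)} = \left(4^{2}\right)^{2} = 16^{2} = 256$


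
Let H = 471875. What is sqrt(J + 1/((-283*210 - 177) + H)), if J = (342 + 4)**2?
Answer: 3*sqrt(565208845183507)/206134 ≈ 346.00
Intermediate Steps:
J = 119716 (J = 346**2 = 119716)
sqrt(J + 1/((-283*210 - 177) + H)) = sqrt(119716 + 1/((-283*210 - 177) + 471875)) = sqrt(119716 + 1/((-59430 - 177) + 471875)) = sqrt(119716 + 1/(-59607 + 471875)) = sqrt(119716 + 1/412268) = sqrt(49355075889/412268) = 3*sqrt(565208845183507)/206134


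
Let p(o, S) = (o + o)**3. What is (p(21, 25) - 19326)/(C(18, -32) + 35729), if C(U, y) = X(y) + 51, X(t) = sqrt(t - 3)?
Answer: 130625624/85347229 - 18254*I*sqrt(35)/426736145 ≈ 1.5305 - 0.00025307*I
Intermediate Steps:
X(t) = sqrt(-3 + t)
C(U, y) = 51 + sqrt(-3 + y) (C(U, y) = sqrt(-3 + y) + 51 = 51 + sqrt(-3 + y))
p(o, S) = 8*o**3 (p(o, S) = (2*o)**3 = 8*o**3)
(p(21, 25) - 19326)/(C(18, -32) + 35729) = (8*21**3 - 19326)/((51 + sqrt(-3 - 32)) + 35729) = (8*9261 - 19326)/((51 + sqrt(-35)) + 35729) = (74088 - 19326)/((51 + I*sqrt(35)) + 35729) = 54762/(35780 + I*sqrt(35))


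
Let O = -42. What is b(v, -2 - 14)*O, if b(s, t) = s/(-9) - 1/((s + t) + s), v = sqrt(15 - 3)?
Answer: -42/13 + 665*sqrt(3)/78 ≈ 11.536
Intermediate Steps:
v = 2*sqrt(3) (v = sqrt(12) = 2*sqrt(3) ≈ 3.4641)
b(s, t) = -1/(t + 2*s) - s/9 (b(s, t) = s*(-1/9) - 1/(t + 2*s) = -s/9 - 1/(t + 2*s) = -1/(t + 2*s) - s/9)
b(v, -2 - 14)*O = ((-9 - 2*(2*sqrt(3))**2 - 2*sqrt(3)*(-2 - 14))/(9*((-2 - 14) + 2*(2*sqrt(3)))))*(-42) = ((-9 - 2*12 - 1*2*sqrt(3)*(-16))/(9*(-16 + 4*sqrt(3))))*(-42) = ((-9 - 24 + 32*sqrt(3))/(9*(-16 + 4*sqrt(3))))*(-42) = ((-33 + 32*sqrt(3))/(9*(-16 + 4*sqrt(3))))*(-42) = -14*(-33 + 32*sqrt(3))/(3*(-16 + 4*sqrt(3)))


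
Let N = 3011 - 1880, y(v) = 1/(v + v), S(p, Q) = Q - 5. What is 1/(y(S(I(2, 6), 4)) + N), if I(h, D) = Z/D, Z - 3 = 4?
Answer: 2/2261 ≈ 0.00088456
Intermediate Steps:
Z = 7 (Z = 3 + 4 = 7)
I(h, D) = 7/D
S(p, Q) = -5 + Q
y(v) = 1/(2*v)
N = 1131
1/(y(S(I(2, 6), 4)) + N) = 1/(1/(2*(-5 + 4)) + 1131) = 1/((½)/(-1) + 1131) = 1/((½)*(-1) + 1131) = 1/(-½ + 1131) = 1/(2261/2) = 2/2261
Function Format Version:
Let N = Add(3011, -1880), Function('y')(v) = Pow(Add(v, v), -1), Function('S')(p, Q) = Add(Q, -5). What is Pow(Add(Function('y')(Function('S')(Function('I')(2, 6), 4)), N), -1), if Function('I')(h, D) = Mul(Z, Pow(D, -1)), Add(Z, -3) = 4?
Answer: Rational(2, 2261) ≈ 0.00088456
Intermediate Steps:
Z = 7 (Z = Add(3, 4) = 7)
Function('I')(h, D) = Mul(7, Pow(D, -1))
Function('S')(p, Q) = Add(-5, Q)
Function('y')(v) = Mul(Rational(1, 2), Pow(v, -1)) (Function('y')(v) = Pow(Mul(2, v), -1) = Mul(Rational(1, 2), Pow(v, -1)))
N = 1131
Pow(Add(Function('y')(Function('S')(Function('I')(2, 6), 4)), N), -1) = Pow(Add(Mul(Rational(1, 2), Pow(Add(-5, 4), -1)), 1131), -1) = Pow(Add(Mul(Rational(1, 2), Pow(-1, -1)), 1131), -1) = Pow(Add(Mul(Rational(1, 2), -1), 1131), -1) = Pow(Add(Rational(-1, 2), 1131), -1) = Pow(Rational(2261, 2), -1) = Rational(2, 2261)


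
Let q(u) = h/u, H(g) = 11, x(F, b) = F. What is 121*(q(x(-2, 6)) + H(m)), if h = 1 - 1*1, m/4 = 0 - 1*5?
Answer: 1331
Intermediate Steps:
m = -20 (m = 4*(0 - 1*5) = 4*(0 - 5) = 4*(-5) = -20)
h = 0 (h = 1 - 1 = 0)
q(u) = 0 (q(u) = 0/u = 0)
121*(q(x(-2, 6)) + H(m)) = 121*(0 + 11) = 121*11 = 1331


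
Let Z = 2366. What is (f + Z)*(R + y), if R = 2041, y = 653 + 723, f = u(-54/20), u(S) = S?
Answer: 80753961/10 ≈ 8.0754e+6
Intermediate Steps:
f = -27/10 (f = -54/20 = -54*1/20 = -27/10 ≈ -2.7000)
y = 1376
(f + Z)*(R + y) = (-27/10 + 2366)*(2041 + 1376) = (23633/10)*3417 = 80753961/10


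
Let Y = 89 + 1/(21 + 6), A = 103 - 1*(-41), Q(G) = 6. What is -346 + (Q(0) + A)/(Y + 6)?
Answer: -441893/1283 ≈ -344.42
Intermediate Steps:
A = 144 (A = 103 + 41 = 144)
Y = 2404/27 (Y = 89 + 1/27 = 2404/27 ≈ 89.037)
-346 + (Q(0) + A)/(Y + 6) = -346 + (6 + 144)/(2404/27 + 6) = -346 + 150/(2566/27) = -346 + 150*(27/2566) = -346 + 2025/1283 = -441893/1283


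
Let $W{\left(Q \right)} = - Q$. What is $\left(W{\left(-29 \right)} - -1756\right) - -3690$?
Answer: $5475$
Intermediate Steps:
$\left(W{\left(-29 \right)} - -1756\right) - -3690 = \left(\left(-1\right) \left(-29\right) - -1756\right) - -3690 = \left(29 + 1756\right) + 3690 = 1785 + 3690 = 5475$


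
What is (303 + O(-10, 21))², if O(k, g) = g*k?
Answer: 8649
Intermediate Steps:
(303 + O(-10, 21))² = (303 + 21*(-10))² = (303 - 210)² = 93² = 8649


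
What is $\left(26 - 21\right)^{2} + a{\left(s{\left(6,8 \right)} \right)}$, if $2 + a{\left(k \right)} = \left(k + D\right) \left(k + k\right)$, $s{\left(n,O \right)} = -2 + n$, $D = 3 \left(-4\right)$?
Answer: $-41$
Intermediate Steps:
$D = -12$
$a{\left(k \right)} = -2 + 2 k \left(-12 + k\right)$ ($a{\left(k \right)} = -2 + \left(k - 12\right) \left(k + k\right) = -2 + \left(-12 + k\right) 2 k = -2 + 2 k \left(-12 + k\right)$)
$\left(26 - 21\right)^{2} + a{\left(s{\left(6,8 \right)} \right)} = \left(26 - 21\right)^{2} - \left(2 - 2 \left(-2 + 6\right)^{2} + 24 \left(-2 + 6\right)\right) = 5^{2} - \left(98 - 32\right) = 25 - 66 = -41$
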